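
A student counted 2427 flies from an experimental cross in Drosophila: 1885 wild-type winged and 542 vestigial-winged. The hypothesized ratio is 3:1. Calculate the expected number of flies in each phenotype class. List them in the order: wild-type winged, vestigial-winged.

Total ratio parts = 4. Expected numbers out of 2427:
  wild-type winged: 2427 × 3/4 = 1820.25
  vestigial-winged: 2427 × 1/4 = 606.75

1820.25, 606.75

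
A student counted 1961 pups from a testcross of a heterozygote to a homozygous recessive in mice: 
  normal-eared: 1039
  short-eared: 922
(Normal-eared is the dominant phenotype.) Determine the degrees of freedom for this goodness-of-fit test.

A testcross of a heterozygote (Aa × aa) gives a 1:1 phenotypic ratio.
A goodness-of-fit test with 2 phenotype classes has df = 2 − 1 = 1.

1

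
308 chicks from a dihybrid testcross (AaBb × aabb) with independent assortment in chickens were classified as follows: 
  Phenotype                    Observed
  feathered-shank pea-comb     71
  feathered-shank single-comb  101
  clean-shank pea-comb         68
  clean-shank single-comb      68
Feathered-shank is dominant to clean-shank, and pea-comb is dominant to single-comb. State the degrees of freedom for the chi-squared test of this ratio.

3

A dihybrid testcross with independent assortment gives a 1:1:1:1 ratio.
A goodness-of-fit test with 4 phenotype classes has df = 4 − 1 = 3.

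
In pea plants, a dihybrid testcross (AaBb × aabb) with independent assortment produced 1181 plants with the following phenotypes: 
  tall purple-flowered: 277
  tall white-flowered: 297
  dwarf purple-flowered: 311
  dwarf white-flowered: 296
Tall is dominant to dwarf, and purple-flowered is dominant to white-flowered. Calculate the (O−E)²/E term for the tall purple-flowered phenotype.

A dihybrid testcross with independent assortment gives a 1:1:1:1 ratio.
Under the 1:1:1:1 hypothesis (Σ ratio = 4, N = 1181):
  tall purple-flowered: 1181 × 1/4 = 295.25
  tall white-flowered: 1181 × 1/4 = 295.25
  dwarf purple-flowered: 1181 × 1/4 = 295.25
  dwarf white-flowered: 1181 × 1/4 = 295.25
Contribution of tall purple-flowered: (277 − 295.25)² / 295.25 = 1.1281

1.128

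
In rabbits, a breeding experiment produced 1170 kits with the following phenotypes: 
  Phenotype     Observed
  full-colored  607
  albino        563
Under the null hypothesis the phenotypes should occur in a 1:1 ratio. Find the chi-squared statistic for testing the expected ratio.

1.655

Total ratio parts = 2. Expected numbers out of 1170:
  full-colored: 1170 × 1/2 = 585
  albino: 1170 × 1/2 = 585
χ² = Σ (O − E)² / E
  full-colored: (607 − 585)² / 585 = 0.8274
  albino: (563 − 585)² / 585 = 0.8274
χ² = 0.8274 + 0.8274 = 1.6548 ≈ 1.655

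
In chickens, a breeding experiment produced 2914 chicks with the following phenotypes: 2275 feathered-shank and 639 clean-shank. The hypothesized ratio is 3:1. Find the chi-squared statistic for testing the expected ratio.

14.661

Expected counts for N = 2914 under a 3:1 ratio (total parts = 4):
  feathered-shank: 2914 × 3/4 = 2185.5
  clean-shank: 2914 × 1/4 = 728.5
χ² = Σ (O − E)² / E
  feathered-shank: (2275 − 2185.5)² / 2185.5 = 3.6652
  clean-shank: (639 − 728.5)² / 728.5 = 10.9955
χ² = 3.6652 + 10.9955 = 14.6607 ≈ 14.661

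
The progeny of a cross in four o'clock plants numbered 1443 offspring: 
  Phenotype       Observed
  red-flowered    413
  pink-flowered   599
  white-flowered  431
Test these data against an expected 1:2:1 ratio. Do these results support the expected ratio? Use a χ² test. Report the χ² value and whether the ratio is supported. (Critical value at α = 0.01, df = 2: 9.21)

42.046; not consistent

Under the 1:2:1 hypothesis (Σ ratio = 4, N = 1443):
  red-flowered: 1443 × 1/4 = 360.75
  pink-flowered: 1443 × 2/4 = 721.5
  white-flowered: 1443 × 1/4 = 360.75
χ² = Σ (O − E)² / E
  red-flowered: (413 − 360.75)² / 360.75 = 7.5677
  pink-flowered: (599 − 721.5)² / 721.5 = 20.7987
  white-flowered: (431 − 360.75)² / 360.75 = 13.6800
χ² = 7.5677 + 20.7987 + 13.6800 = 42.0464 ≈ 42.046
Degrees of freedom = 3 − 1 = 2; critical value at α = 0.01 is 9.21.
Since 42.046 > 9.21, we reject the null hypothesis — the data do not fit the 1:2:1 ratio.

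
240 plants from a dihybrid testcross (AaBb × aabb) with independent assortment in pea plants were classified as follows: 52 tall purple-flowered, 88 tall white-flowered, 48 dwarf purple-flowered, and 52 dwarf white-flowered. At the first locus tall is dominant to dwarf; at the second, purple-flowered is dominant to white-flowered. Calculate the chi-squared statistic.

A dihybrid testcross with independent assortment gives a 1:1:1:1 ratio.
Expected counts for N = 240 under a 1:1:1:1 ratio (total parts = 4):
  tall purple-flowered: 240 × 1/4 = 60
  tall white-flowered: 240 × 1/4 = 60
  dwarf purple-flowered: 240 × 1/4 = 60
  dwarf white-flowered: 240 × 1/4 = 60
χ² = Σ (O − E)² / E
  tall purple-flowered: (52 − 60)² / 60 = 1.0667
  tall white-flowered: (88 − 60)² / 60 = 13.0667
  dwarf purple-flowered: (48 − 60)² / 60 = 2.4000
  dwarf white-flowered: (52 − 60)² / 60 = 1.0667
χ² = 1.0667 + 13.0667 + 2.4000 + 1.0667 = 17.6001 ≈ 17.600

17.600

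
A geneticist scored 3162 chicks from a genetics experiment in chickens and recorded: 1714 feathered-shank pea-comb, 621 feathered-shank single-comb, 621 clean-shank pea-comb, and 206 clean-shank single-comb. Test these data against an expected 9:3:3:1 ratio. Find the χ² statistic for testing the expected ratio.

5.371

The 9:3:3:1 ratio has 16 parts, so with N = 3162 the expected counts are:
  feathered-shank pea-comb: 3162 × 9/16 = 1778.625
  feathered-shank single-comb: 3162 × 3/16 = 592.875
  clean-shank pea-comb: 3162 × 3/16 = 592.875
  clean-shank single-comb: 3162 × 1/16 = 197.625
χ² = Σ (O − E)² / E
  feathered-shank pea-comb: (1714 − 1778.625)² / 1778.625 = 2.3481
  feathered-shank single-comb: (621 − 592.875)² / 592.875 = 1.3342
  clean-shank pea-comb: (621 − 592.875)² / 592.875 = 1.3342
  clean-shank single-comb: (206 − 197.625)² / 197.625 = 0.3549
χ² = 2.3481 + 1.3342 + 1.3342 + 0.3549 = 5.3714 ≈ 5.371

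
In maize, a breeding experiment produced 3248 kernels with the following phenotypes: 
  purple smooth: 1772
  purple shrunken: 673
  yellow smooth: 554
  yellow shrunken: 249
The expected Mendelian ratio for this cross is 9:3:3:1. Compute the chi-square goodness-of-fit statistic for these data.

23.772

Expected counts for N = 3248 under a 9:3:3:1 ratio (total parts = 16):
  purple smooth: 3248 × 9/16 = 1827
  purple shrunken: 3248 × 3/16 = 609
  yellow smooth: 3248 × 3/16 = 609
  yellow shrunken: 3248 × 1/16 = 203
χ² = Σ (O − E)² / E
  purple smooth: (1772 − 1827)² / 1827 = 1.6557
  purple shrunken: (673 − 609)² / 609 = 6.7258
  yellow smooth: (554 − 609)² / 609 = 4.9672
  yellow shrunken: (249 − 203)² / 203 = 10.4236
χ² = 1.6557 + 6.7258 + 4.9672 + 10.4236 = 23.7723 ≈ 23.772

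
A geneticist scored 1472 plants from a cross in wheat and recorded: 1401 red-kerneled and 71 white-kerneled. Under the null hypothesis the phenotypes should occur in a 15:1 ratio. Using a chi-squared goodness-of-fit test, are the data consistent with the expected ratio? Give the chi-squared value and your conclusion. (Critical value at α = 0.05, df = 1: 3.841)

Total ratio parts = 16. Expected numbers out of 1472:
  red-kerneled: 1472 × 15/16 = 1380
  white-kerneled: 1472 × 1/16 = 92
χ² = Σ (O − E)² / E
  red-kerneled: (1401 − 1380)² / 1380 = 0.3196
  white-kerneled: (71 − 92)² / 92 = 4.7935
χ² = 0.3196 + 4.7935 = 5.1131 ≈ 5.113
Degrees of freedom = 2 − 1 = 1; critical value at α = 0.05 is 3.841.
Since 5.113 > 3.841, we reject the null hypothesis — the data do not fit the 15:1 ratio.

5.113; not consistent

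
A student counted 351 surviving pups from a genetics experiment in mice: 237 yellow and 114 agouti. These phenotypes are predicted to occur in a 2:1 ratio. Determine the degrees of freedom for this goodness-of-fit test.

A goodness-of-fit test with 2 phenotype classes has df = 2 − 1 = 1.

1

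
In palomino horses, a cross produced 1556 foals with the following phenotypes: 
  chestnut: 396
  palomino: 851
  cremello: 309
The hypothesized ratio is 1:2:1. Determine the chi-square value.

23.428

The 1:2:1 ratio has 4 parts, so with N = 1556 the expected counts are:
  chestnut: 1556 × 1/4 = 389
  palomino: 1556 × 2/4 = 778
  cremello: 1556 × 1/4 = 389
χ² = Σ (O − E)² / E
  chestnut: (396 − 389)² / 389 = 0.1260
  palomino: (851 − 778)² / 778 = 6.8496
  cremello: (309 − 389)² / 389 = 16.4524
χ² = 0.1260 + 6.8496 + 16.4524 = 23.428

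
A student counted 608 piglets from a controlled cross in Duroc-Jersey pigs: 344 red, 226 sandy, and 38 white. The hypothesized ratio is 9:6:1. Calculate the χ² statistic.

0.029

Expected counts for N = 608 under a 9:6:1 ratio (total parts = 16):
  red: 608 × 9/16 = 342
  sandy: 608 × 6/16 = 228
  white: 608 × 1/16 = 38
χ² = Σ (O − E)² / E
  red: (344 − 342)² / 342 = 0.0117
  sandy: (226 − 228)² / 228 = 0.0175
  white: (38 − 38)² / 38 = 0.0000
χ² = 0.0117 + 0.0175 + 0.0000 = 0.0292 ≈ 0.029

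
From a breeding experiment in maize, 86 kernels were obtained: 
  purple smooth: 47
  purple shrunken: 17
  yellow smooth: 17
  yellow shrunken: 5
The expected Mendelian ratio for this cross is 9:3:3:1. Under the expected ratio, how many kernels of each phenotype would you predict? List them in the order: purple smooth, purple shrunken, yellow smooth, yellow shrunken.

48.375, 16.125, 16.125, 5.375

Total ratio parts = 16. Expected numbers out of 86:
  purple smooth: 86 × 9/16 = 48.375
  purple shrunken: 86 × 3/16 = 16.125
  yellow smooth: 86 × 3/16 = 16.125
  yellow shrunken: 86 × 1/16 = 5.375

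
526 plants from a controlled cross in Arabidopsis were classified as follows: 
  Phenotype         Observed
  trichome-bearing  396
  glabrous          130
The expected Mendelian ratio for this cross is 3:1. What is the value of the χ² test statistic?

0.023

Under the 3:1 hypothesis (Σ ratio = 4, N = 526):
  trichome-bearing: 526 × 3/4 = 394.5
  glabrous: 526 × 1/4 = 131.5
χ² = Σ (O − E)² / E
  trichome-bearing: (396 − 394.5)² / 394.5 = 0.0057
  glabrous: (130 − 131.5)² / 131.5 = 0.0171
χ² = 0.0057 + 0.0171 = 0.0228 ≈ 0.023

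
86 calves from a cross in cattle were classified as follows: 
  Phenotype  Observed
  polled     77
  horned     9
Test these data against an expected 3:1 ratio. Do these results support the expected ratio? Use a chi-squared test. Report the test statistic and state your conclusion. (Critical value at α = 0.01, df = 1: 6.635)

9.690; not consistent

Under the 3:1 hypothesis (Σ ratio = 4, N = 86):
  polled: 86 × 3/4 = 64.5
  horned: 86 × 1/4 = 21.5
χ² = Σ (O − E)² / E
  polled: (77 − 64.5)² / 64.5 = 2.4225
  horned: (9 − 21.5)² / 21.5 = 7.2674
χ² = 2.4225 + 7.2674 = 9.6899 ≈ 9.690
Degrees of freedom = 2 − 1 = 1; critical value at α = 0.01 is 6.635.
Since 9.690 > 6.635, we reject the null hypothesis — the data do not fit the 3:1 ratio.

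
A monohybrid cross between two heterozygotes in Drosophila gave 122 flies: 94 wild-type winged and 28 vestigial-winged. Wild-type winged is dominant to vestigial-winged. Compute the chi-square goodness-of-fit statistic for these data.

For a monohybrid cross between heterozygotes with complete dominance, the expected phenotypic ratio is 3:1.
The 3:1 ratio has 4 parts, so with N = 122 the expected counts are:
  wild-type winged: 122 × 3/4 = 91.5
  vestigial-winged: 122 × 1/4 = 30.5
χ² = Σ (O − E)² / E
  wild-type winged: (94 − 91.5)² / 91.5 = 0.0683
  vestigial-winged: (28 − 30.5)² / 30.5 = 0.2049
χ² = 0.0683 + 0.2049 = 0.2732 ≈ 0.273

0.273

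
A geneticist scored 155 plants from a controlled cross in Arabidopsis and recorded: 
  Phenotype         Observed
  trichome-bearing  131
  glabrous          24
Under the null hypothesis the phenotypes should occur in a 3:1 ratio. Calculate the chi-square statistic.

7.486

Total ratio parts = 4. Expected numbers out of 155:
  trichome-bearing: 155 × 3/4 = 116.25
  glabrous: 155 × 1/4 = 38.75
χ² = Σ (O − E)² / E
  trichome-bearing: (131 − 116.25)² / 116.25 = 1.8715
  glabrous: (24 − 38.75)² / 38.75 = 5.6145
χ² = 1.8715 + 5.6145 = 7.486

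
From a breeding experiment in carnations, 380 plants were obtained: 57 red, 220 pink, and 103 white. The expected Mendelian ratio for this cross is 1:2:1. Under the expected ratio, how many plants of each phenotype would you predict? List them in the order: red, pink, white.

Total ratio parts = 4. Expected numbers out of 380:
  red: 380 × 1/4 = 95
  pink: 380 × 2/4 = 190
  white: 380 × 1/4 = 95

95, 190, 95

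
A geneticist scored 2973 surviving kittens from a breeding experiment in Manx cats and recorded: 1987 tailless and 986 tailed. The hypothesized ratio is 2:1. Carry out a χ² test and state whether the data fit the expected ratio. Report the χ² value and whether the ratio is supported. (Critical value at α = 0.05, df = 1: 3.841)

The 2:1 ratio has 3 parts, so with N = 2973 the expected counts are:
  tailless: 2973 × 2/3 = 1982
  tailed: 2973 × 1/3 = 991
χ² = Σ (O − E)² / E
  tailless: (1987 − 1982)² / 1982 = 0.0126
  tailed: (986 − 991)² / 991 = 0.0252
χ² = 0.0126 + 0.0252 = 0.0378 ≈ 0.038
Degrees of freedom = 2 − 1 = 1; critical value at α = 0.05 is 3.841.
Since 0.038 < 3.841, we fail to reject the null hypothesis — the data are consistent with the 2:1 ratio.

0.038; consistent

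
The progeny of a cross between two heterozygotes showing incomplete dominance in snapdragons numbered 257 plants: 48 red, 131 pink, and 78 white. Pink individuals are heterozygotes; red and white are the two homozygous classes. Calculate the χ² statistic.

With incomplete dominance, a heterozygote × heterozygote cross gives a 1:2:1 phenotypic ratio.
Total ratio parts = 4. Expected numbers out of 257:
  red: 257 × 1/4 = 64.25
  pink: 257 × 2/4 = 128.5
  white: 257 × 1/4 = 64.25
χ² = Σ (O − E)² / E
  red: (48 − 64.25)² / 64.25 = 4.1099
  pink: (131 − 128.5)² / 128.5 = 0.0486
  white: (78 − 64.25)² / 64.25 = 2.9426
χ² = 4.1099 + 0.0486 + 2.9426 = 7.1011 ≈ 7.101

7.101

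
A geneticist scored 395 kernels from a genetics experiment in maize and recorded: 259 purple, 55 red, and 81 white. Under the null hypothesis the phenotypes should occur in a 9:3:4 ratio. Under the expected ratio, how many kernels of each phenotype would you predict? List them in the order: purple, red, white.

Under the 9:3:4 hypothesis (Σ ratio = 16, N = 395):
  purple: 395 × 9/16 = 222.1875
  red: 395 × 3/16 = 74.0625
  white: 395 × 4/16 = 98.75

222.1875, 74.0625, 98.75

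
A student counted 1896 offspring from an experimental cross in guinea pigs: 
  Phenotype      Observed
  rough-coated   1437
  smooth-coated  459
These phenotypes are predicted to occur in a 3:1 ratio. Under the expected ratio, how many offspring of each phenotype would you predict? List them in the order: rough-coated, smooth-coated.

1422, 474

The 3:1 ratio has 4 parts, so with N = 1896 the expected counts are:
  rough-coated: 1896 × 3/4 = 1422
  smooth-coated: 1896 × 1/4 = 474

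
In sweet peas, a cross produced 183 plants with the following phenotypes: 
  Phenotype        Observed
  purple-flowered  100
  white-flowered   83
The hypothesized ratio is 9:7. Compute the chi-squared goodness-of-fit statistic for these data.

0.192

Total ratio parts = 16. Expected numbers out of 183:
  purple-flowered: 183 × 9/16 = 102.9375
  white-flowered: 183 × 7/16 = 80.0625
χ² = Σ (O − E)² / E
  purple-flowered: (100 − 102.9375)² / 102.9375 = 0.0838
  white-flowered: (83 − 80.0625)² / 80.0625 = 0.1078
χ² = 0.0838 + 0.1078 = 0.1916 ≈ 0.192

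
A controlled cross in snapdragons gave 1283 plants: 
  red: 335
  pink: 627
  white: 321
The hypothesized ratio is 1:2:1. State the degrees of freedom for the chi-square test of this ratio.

2

A goodness-of-fit test with 3 phenotype classes has df = 3 − 1 = 2.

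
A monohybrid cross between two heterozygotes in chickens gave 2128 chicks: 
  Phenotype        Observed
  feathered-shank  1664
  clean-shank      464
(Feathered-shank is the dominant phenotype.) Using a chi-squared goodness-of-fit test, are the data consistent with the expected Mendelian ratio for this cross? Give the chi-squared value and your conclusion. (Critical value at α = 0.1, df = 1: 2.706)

For a monohybrid cross between heterozygotes with complete dominance, the expected phenotypic ratio is 3:1.
The 3:1 ratio has 4 parts, so with N = 2128 the expected counts are:
  feathered-shank: 2128 × 3/4 = 1596
  clean-shank: 2128 × 1/4 = 532
χ² = Σ (O − E)² / E
  feathered-shank: (1664 − 1596)² / 1596 = 2.8972
  clean-shank: (464 − 532)² / 532 = 8.6917
χ² = 2.8972 + 8.6917 = 11.5889 ≈ 11.589
Degrees of freedom = 2 − 1 = 1; critical value at α = 0.1 is 2.706.
Since 11.589 > 2.706, we reject the null hypothesis — the data do not fit the 3:1 ratio.

11.589; not consistent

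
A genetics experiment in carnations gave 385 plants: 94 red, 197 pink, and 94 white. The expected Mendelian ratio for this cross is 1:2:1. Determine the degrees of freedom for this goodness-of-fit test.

A goodness-of-fit test with 3 phenotype classes has df = 3 − 1 = 2.

2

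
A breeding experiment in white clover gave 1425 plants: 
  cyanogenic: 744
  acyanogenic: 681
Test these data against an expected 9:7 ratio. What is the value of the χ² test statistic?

9.449

Total ratio parts = 16. Expected numbers out of 1425:
  cyanogenic: 1425 × 9/16 = 801.5625
  acyanogenic: 1425 × 7/16 = 623.4375
χ² = Σ (O − E)² / E
  cyanogenic: (744 − 801.5625)² / 801.5625 = 4.1337
  acyanogenic: (681 − 623.4375)² / 623.4375 = 5.3148
χ² = 4.1337 + 5.3148 = 9.4485 ≈ 9.449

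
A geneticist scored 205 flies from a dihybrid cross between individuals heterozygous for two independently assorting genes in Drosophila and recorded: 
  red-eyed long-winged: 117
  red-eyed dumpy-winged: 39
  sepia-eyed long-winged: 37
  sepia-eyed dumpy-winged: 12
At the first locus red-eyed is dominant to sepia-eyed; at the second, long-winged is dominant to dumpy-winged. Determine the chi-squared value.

0.138

A dihybrid F₂ with independent assortment and complete dominance at both loci gives a 9:3:3:1 phenotypic ratio.
The 9:3:3:1 ratio has 16 parts, so with N = 205 the expected counts are:
  red-eyed long-winged: 205 × 9/16 = 115.3125
  red-eyed dumpy-winged: 205 × 3/16 = 38.4375
  sepia-eyed long-winged: 205 × 3/16 = 38.4375
  sepia-eyed dumpy-winged: 205 × 1/16 = 12.8125
χ² = Σ (O − E)² / E
  red-eyed long-winged: (117 − 115.3125)² / 115.3125 = 0.0247
  red-eyed dumpy-winged: (39 − 38.4375)² / 38.4375 = 0.0082
  sepia-eyed long-winged: (37 − 38.4375)² / 38.4375 = 0.0538
  sepia-eyed dumpy-winged: (12 − 12.8125)² / 12.8125 = 0.0515
χ² = 0.0247 + 0.0082 + 0.0538 + 0.0515 = 0.1382 ≈ 0.138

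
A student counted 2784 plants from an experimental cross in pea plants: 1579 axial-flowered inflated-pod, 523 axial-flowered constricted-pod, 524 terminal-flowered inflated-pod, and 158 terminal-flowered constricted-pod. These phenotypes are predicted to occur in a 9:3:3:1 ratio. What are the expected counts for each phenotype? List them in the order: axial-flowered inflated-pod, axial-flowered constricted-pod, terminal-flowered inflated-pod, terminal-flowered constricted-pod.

1566, 522, 522, 174

Total ratio parts = 16. Expected numbers out of 2784:
  axial-flowered inflated-pod: 2784 × 9/16 = 1566
  axial-flowered constricted-pod: 2784 × 3/16 = 522
  terminal-flowered inflated-pod: 2784 × 3/16 = 522
  terminal-flowered constricted-pod: 2784 × 1/16 = 174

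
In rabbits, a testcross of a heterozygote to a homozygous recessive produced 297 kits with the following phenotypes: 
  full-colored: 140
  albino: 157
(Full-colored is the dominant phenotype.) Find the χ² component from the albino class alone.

0.487

A testcross of a heterozygote (Aa × aa) gives a 1:1 phenotypic ratio.
Expected counts for N = 297 under a 1:1 ratio (total parts = 2):
  full-colored: 297 × 1/2 = 148.5
  albino: 297 × 1/2 = 148.5
Contribution of albino: (157 − 148.5)² / 148.5 = 0.4865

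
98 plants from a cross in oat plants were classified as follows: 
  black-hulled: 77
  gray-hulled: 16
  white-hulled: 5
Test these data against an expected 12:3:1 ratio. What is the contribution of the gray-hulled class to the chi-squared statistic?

0.307

The 12:3:1 ratio has 16 parts, so with N = 98 the expected counts are:
  black-hulled: 98 × 12/16 = 73.5
  gray-hulled: 98 × 3/16 = 18.375
  white-hulled: 98 × 1/16 = 6.125
Contribution of gray-hulled: (16 − 18.375)² / 18.375 = 0.3070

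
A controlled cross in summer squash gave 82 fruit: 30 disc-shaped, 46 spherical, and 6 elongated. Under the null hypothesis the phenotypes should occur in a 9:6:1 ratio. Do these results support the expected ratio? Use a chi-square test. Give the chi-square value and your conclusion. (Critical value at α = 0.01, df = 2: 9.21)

13.350; not consistent

Total ratio parts = 16. Expected numbers out of 82:
  disc-shaped: 82 × 9/16 = 46.125
  spherical: 82 × 6/16 = 30.75
  elongated: 82 × 1/16 = 5.125
χ² = Σ (O − E)² / E
  disc-shaped: (30 − 46.125)² / 46.125 = 5.6372
  spherical: (46 − 30.75)² / 30.75 = 7.5630
  elongated: (6 − 5.125)² / 5.125 = 0.1494
χ² = 5.6372 + 7.5630 + 0.1494 = 13.3496 ≈ 13.350
Degrees of freedom = 3 − 1 = 2; critical value at α = 0.01 is 9.21.
Since 13.350 > 9.21, we reject the null hypothesis — the data do not fit the 9:6:1 ratio.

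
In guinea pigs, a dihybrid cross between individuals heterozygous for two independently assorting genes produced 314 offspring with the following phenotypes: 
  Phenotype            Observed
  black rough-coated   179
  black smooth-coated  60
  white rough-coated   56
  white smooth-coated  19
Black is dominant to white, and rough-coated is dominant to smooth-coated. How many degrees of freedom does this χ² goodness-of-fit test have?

A dihybrid F₂ with independent assortment and complete dominance at both loci gives a 9:3:3:1 phenotypic ratio.
A goodness-of-fit test with 4 phenotype classes has df = 4 − 1 = 3.

3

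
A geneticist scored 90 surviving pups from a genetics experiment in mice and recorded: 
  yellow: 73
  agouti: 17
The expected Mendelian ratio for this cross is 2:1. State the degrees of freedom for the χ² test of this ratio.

1

A goodness-of-fit test with 2 phenotype classes has df = 2 − 1 = 1.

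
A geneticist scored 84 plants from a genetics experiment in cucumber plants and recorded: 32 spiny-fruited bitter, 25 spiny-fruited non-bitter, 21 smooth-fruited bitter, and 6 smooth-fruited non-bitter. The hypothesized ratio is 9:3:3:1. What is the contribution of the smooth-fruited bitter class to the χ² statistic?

1.750

The 9:3:3:1 ratio has 16 parts, so with N = 84 the expected counts are:
  spiny-fruited bitter: 84 × 9/16 = 47.25
  spiny-fruited non-bitter: 84 × 3/16 = 15.75
  smooth-fruited bitter: 84 × 3/16 = 15.75
  smooth-fruited non-bitter: 84 × 1/16 = 5.25
Contribution of smooth-fruited bitter: (21 − 15.75)² / 15.75 = 1.7500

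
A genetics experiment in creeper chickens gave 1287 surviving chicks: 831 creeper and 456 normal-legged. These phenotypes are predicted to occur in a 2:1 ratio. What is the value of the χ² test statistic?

2.549

Expected counts for N = 1287 under a 2:1 ratio (total parts = 3):
  creeper: 1287 × 2/3 = 858
  normal-legged: 1287 × 1/3 = 429
χ² = Σ (O − E)² / E
  creeper: (831 − 858)² / 858 = 0.8497
  normal-legged: (456 − 429)² / 429 = 1.6993
χ² = 0.8497 + 1.6993 = 2.549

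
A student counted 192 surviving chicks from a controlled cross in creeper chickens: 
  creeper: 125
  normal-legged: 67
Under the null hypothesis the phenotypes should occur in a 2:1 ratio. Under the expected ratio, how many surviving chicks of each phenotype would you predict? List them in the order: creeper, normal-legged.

The 2:1 ratio has 3 parts, so with N = 192 the expected counts are:
  creeper: 192 × 2/3 = 128
  normal-legged: 192 × 1/3 = 64

128, 64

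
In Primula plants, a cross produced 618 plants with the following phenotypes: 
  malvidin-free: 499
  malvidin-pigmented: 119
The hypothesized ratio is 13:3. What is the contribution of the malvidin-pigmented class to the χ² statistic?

0.084

Under the 13:3 hypothesis (Σ ratio = 16, N = 618):
  malvidin-free: 618 × 13/16 = 502.125
  malvidin-pigmented: 618 × 3/16 = 115.875
Contribution of malvidin-pigmented: (119 − 115.875)² / 115.875 = 0.0843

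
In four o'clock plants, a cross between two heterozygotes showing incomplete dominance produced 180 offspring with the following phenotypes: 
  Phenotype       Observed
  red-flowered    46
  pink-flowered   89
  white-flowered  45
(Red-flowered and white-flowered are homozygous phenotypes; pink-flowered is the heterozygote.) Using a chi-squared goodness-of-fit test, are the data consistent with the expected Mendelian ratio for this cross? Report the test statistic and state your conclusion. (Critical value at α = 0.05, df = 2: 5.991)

With incomplete dominance, a heterozygote × heterozygote cross gives a 1:2:1 phenotypic ratio.
Expected counts for N = 180 under a 1:2:1 ratio (total parts = 4):
  red-flowered: 180 × 1/4 = 45
  pink-flowered: 180 × 2/4 = 90
  white-flowered: 180 × 1/4 = 45
χ² = Σ (O − E)² / E
  red-flowered: (46 − 45)² / 45 = 0.0222
  pink-flowered: (89 − 90)² / 90 = 0.0111
  white-flowered: (45 − 45)² / 45 = 0.0000
χ² = 0.0222 + 0.0111 + 0.0000 = 0.0333 ≈ 0.033
Degrees of freedom = 3 − 1 = 2; critical value at α = 0.05 is 5.991.
Since 0.033 < 5.991, we fail to reject the null hypothesis — the data are consistent with the 1:2:1 ratio.

0.033; consistent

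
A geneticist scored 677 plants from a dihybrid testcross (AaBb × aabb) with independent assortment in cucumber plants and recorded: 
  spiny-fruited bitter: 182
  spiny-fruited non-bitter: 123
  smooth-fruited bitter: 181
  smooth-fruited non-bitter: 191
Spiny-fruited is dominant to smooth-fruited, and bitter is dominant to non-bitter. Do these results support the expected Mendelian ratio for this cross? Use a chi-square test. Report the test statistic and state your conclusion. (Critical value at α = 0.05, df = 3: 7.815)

A dihybrid testcross with independent assortment gives a 1:1:1:1 ratio.
The 1:1:1:1 ratio has 4 parts, so with N = 677 the expected counts are:
  spiny-fruited bitter: 677 × 1/4 = 169.25
  spiny-fruited non-bitter: 677 × 1/4 = 169.25
  smooth-fruited bitter: 677 × 1/4 = 169.25
  smooth-fruited non-bitter: 677 × 1/4 = 169.25
χ² = Σ (O − E)² / E
  spiny-fruited bitter: (182 − 169.25)² / 169.25 = 0.9605
  spiny-fruited non-bitter: (123 − 169.25)² / 169.25 = 12.6385
  smooth-fruited bitter: (181 − 169.25)² / 169.25 = 0.8157
  smooth-fruited non-bitter: (191 − 169.25)² / 169.25 = 2.7951
χ² = 0.9605 + 12.6385 + 0.8157 + 2.7951 = 17.2098 ≈ 17.210
Degrees of freedom = 4 − 1 = 3; critical value at α = 0.05 is 7.815.
Since 17.210 > 7.815, we reject the null hypothesis — the data do not fit the 1:1:1:1 ratio.

17.210; not consistent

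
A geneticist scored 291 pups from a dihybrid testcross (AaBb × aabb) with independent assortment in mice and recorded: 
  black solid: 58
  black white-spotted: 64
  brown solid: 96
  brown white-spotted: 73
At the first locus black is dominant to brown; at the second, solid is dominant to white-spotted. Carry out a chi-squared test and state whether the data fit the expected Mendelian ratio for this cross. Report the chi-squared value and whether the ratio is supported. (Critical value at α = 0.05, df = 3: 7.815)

A dihybrid testcross with independent assortment gives a 1:1:1:1 ratio.
The 1:1:1:1 ratio has 4 parts, so with N = 291 the expected counts are:
  black solid: 291 × 1/4 = 72.75
  black white-spotted: 291 × 1/4 = 72.75
  brown solid: 291 × 1/4 = 72.75
  brown white-spotted: 291 × 1/4 = 72.75
χ² = Σ (O − E)² / E
  black solid: (58 − 72.75)² / 72.75 = 2.9905
  black white-spotted: (64 − 72.75)² / 72.75 = 1.0524
  brown solid: (96 − 72.75)² / 72.75 = 7.4304
  brown white-spotted: (73 − 72.75)² / 72.75 = 0.0009
χ² = 2.9905 + 1.0524 + 7.4304 + 0.0009 = 11.4742 ≈ 11.474
Degrees of freedom = 4 − 1 = 3; critical value at α = 0.05 is 7.815.
Since 11.474 > 7.815, we reject the null hypothesis — the data do not fit the 1:1:1:1 ratio.

11.474; not consistent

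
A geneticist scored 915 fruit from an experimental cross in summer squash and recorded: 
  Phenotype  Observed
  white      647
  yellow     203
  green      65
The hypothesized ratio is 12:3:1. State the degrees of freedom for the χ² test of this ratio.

2

A goodness-of-fit test with 3 phenotype classes has df = 3 − 1 = 2.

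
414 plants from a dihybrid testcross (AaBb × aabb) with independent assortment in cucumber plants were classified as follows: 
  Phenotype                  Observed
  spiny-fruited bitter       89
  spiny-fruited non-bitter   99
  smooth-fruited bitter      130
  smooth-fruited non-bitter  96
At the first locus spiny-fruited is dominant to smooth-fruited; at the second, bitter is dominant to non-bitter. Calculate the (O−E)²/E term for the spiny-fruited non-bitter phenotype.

A dihybrid testcross with independent assortment gives a 1:1:1:1 ratio.
Total ratio parts = 4. Expected numbers out of 414:
  spiny-fruited bitter: 414 × 1/4 = 103.5
  spiny-fruited non-bitter: 414 × 1/4 = 103.5
  smooth-fruited bitter: 414 × 1/4 = 103.5
  smooth-fruited non-bitter: 414 × 1/4 = 103.5
Contribution of spiny-fruited non-bitter: (99 − 103.5)² / 103.5 = 0.1957

0.196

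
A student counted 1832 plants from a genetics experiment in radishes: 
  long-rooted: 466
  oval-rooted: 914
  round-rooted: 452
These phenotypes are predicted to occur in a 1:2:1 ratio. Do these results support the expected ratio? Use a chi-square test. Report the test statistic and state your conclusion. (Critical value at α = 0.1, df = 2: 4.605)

Under the 1:2:1 hypothesis (Σ ratio = 4, N = 1832):
  long-rooted: 1832 × 1/4 = 458
  oval-rooted: 1832 × 2/4 = 916
  round-rooted: 1832 × 1/4 = 458
χ² = Σ (O − E)² / E
  long-rooted: (466 − 458)² / 458 = 0.1397
  oval-rooted: (914 − 916)² / 916 = 0.0044
  round-rooted: (452 − 458)² / 458 = 0.0786
χ² = 0.1397 + 0.0044 + 0.0786 = 0.2227 ≈ 0.223
Degrees of freedom = 3 − 1 = 2; critical value at α = 0.1 is 4.605.
Since 0.223 < 4.605, we fail to reject the null hypothesis — the data are consistent with the 1:2:1 ratio.

0.223; consistent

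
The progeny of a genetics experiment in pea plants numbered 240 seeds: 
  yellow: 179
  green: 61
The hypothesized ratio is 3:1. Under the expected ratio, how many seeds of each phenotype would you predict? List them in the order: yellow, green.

The 3:1 ratio has 4 parts, so with N = 240 the expected counts are:
  yellow: 240 × 3/4 = 180
  green: 240 × 1/4 = 60

180, 60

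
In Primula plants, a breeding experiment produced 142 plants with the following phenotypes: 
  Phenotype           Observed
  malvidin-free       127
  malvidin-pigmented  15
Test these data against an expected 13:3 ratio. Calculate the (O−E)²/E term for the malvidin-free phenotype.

1.171

Under the 13:3 hypothesis (Σ ratio = 16, N = 142):
  malvidin-free: 142 × 13/16 = 115.375
  malvidin-pigmented: 142 × 3/16 = 26.625
Contribution of malvidin-free: (127 − 115.375)² / 115.375 = 1.1713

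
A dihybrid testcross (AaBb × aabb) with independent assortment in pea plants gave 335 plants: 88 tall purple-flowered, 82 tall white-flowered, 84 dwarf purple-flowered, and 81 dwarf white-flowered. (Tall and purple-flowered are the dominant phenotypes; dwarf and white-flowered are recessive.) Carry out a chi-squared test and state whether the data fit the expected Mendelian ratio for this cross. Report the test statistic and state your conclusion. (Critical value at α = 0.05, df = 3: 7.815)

A dihybrid testcross with independent assortment gives a 1:1:1:1 ratio.
Total ratio parts = 4. Expected numbers out of 335:
  tall purple-flowered: 335 × 1/4 = 83.75
  tall white-flowered: 335 × 1/4 = 83.75
  dwarf purple-flowered: 335 × 1/4 = 83.75
  dwarf white-flowered: 335 × 1/4 = 83.75
χ² = Σ (O − E)² / E
  tall purple-flowered: (88 − 83.75)² / 83.75 = 0.2157
  tall white-flowered: (82 − 83.75)² / 83.75 = 0.0366
  dwarf purple-flowered: (84 − 83.75)² / 83.75 = 0.0007
  dwarf white-flowered: (81 − 83.75)² / 83.75 = 0.0903
χ² = 0.2157 + 0.0366 + 0.0007 + 0.0903 = 0.3433 ≈ 0.343
Degrees of freedom = 4 − 1 = 3; critical value at α = 0.05 is 7.815.
Since 0.343 < 7.815, we fail to reject the null hypothesis — the data are consistent with the 1:1:1:1 ratio.

0.343; consistent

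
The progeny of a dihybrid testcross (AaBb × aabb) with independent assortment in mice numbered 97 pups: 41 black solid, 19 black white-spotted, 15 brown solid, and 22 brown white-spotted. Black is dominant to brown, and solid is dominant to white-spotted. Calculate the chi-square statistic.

A dihybrid testcross with independent assortment gives a 1:1:1:1 ratio.
Under the 1:1:1:1 hypothesis (Σ ratio = 4, N = 97):
  black solid: 97 × 1/4 = 24.25
  black white-spotted: 97 × 1/4 = 24.25
  brown solid: 97 × 1/4 = 24.25
  brown white-spotted: 97 × 1/4 = 24.25
χ² = Σ (O − E)² / E
  black solid: (41 − 24.25)² / 24.25 = 11.5696
  black white-spotted: (19 − 24.25)² / 24.25 = 1.1366
  brown solid: (15 − 24.25)² / 24.25 = 3.5284
  brown white-spotted: (22 − 24.25)² / 24.25 = 0.2088
χ² = 11.5696 + 1.1366 + 3.5284 + 0.2088 = 16.4434 ≈ 16.443

16.443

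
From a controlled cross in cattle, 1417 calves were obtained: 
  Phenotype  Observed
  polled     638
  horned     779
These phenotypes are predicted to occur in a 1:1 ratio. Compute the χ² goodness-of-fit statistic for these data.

Total ratio parts = 2. Expected numbers out of 1417:
  polled: 1417 × 1/2 = 708.5
  horned: 1417 × 1/2 = 708.5
χ² = Σ (O − E)² / E
  polled: (638 − 708.5)² / 708.5 = 7.0152
  horned: (779 − 708.5)² / 708.5 = 7.0152
χ² = 7.0152 + 7.0152 = 14.0304 ≈ 14.030

14.030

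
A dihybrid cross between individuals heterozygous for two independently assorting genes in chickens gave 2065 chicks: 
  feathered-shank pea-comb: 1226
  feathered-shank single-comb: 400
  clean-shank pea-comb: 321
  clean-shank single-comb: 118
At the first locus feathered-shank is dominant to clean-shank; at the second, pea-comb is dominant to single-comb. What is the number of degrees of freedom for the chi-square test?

A dihybrid F₂ with independent assortment and complete dominance at both loci gives a 9:3:3:1 phenotypic ratio.
A goodness-of-fit test with 4 phenotype classes has df = 4 − 1 = 3.

3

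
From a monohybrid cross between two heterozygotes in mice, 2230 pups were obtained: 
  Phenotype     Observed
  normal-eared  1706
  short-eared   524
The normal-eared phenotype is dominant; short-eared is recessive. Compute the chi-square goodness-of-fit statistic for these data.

For a monohybrid cross between heterozygotes with complete dominance, the expected phenotypic ratio is 3:1.
Expected counts for N = 2230 under a 3:1 ratio (total parts = 4):
  normal-eared: 2230 × 3/4 = 1672.5
  short-eared: 2230 × 1/4 = 557.5
χ² = Σ (O − E)² / E
  normal-eared: (1706 − 1672.5)² / 1672.5 = 0.6710
  short-eared: (524 − 557.5)² / 557.5 = 2.0130
χ² = 0.6710 + 2.0130 = 2.684

2.684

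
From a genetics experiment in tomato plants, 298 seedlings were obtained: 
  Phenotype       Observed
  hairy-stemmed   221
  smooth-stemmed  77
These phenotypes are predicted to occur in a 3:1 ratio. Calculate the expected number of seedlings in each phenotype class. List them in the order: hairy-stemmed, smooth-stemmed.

Under the 3:1 hypothesis (Σ ratio = 4, N = 298):
  hairy-stemmed: 298 × 3/4 = 223.5
  smooth-stemmed: 298 × 1/4 = 74.5

223.5, 74.5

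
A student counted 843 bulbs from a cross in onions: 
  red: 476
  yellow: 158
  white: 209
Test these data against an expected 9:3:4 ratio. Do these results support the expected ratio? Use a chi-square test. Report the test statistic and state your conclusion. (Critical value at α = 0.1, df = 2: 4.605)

0.021; consistent

Under the 9:3:4 hypothesis (Σ ratio = 16, N = 843):
  red: 843 × 9/16 = 474.1875
  yellow: 843 × 3/16 = 158.0625
  white: 843 × 4/16 = 210.75
χ² = Σ (O − E)² / E
  red: (476 − 474.1875)² / 474.1875 = 0.0069
  yellow: (158 − 158.0625)² / 158.0625 = 0.0000
  white: (209 − 210.75)² / 210.75 = 0.0145
χ² = 0.0069 + 0.0000 + 0.0145 = 0.0214 ≈ 0.021
Degrees of freedom = 3 − 1 = 2; critical value at α = 0.1 is 4.605.
Since 0.021 < 4.605, we fail to reject the null hypothesis — the data are consistent with the 9:3:4 ratio.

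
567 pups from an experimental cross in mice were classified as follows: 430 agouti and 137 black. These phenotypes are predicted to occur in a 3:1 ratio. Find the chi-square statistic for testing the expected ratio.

The 3:1 ratio has 4 parts, so with N = 567 the expected counts are:
  agouti: 567 × 3/4 = 425.25
  black: 567 × 1/4 = 141.75
χ² = Σ (O − E)² / E
  agouti: (430 − 425.25)² / 425.25 = 0.0531
  black: (137 − 141.75)² / 141.75 = 0.1592
χ² = 0.0531 + 0.1592 = 0.2123 ≈ 0.212

0.212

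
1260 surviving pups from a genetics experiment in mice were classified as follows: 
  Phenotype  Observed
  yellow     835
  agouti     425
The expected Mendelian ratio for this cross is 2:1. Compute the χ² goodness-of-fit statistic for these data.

Under the 2:1 hypothesis (Σ ratio = 3, N = 1260):
  yellow: 1260 × 2/3 = 840
  agouti: 1260 × 1/3 = 420
χ² = Σ (O − E)² / E
  yellow: (835 − 840)² / 840 = 0.0298
  agouti: (425 − 420)² / 420 = 0.0595
χ² = 0.0298 + 0.0595 = 0.0893 ≈ 0.089

0.089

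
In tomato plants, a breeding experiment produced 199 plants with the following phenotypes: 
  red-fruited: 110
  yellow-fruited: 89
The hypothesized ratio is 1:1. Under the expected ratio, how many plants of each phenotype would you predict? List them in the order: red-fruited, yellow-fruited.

99.5, 99.5

Expected counts for N = 199 under a 1:1 ratio (total parts = 2):
  red-fruited: 199 × 1/2 = 99.5
  yellow-fruited: 199 × 1/2 = 99.5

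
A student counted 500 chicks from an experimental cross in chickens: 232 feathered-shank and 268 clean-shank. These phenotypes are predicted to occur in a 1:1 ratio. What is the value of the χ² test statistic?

2.592

Expected counts for N = 500 under a 1:1 ratio (total parts = 2):
  feathered-shank: 500 × 1/2 = 250
  clean-shank: 500 × 1/2 = 250
χ² = Σ (O − E)² / E
  feathered-shank: (232 − 250)² / 250 = 1.2960
  clean-shank: (268 − 250)² / 250 = 1.2960
χ² = 1.2960 + 1.2960 = 2.592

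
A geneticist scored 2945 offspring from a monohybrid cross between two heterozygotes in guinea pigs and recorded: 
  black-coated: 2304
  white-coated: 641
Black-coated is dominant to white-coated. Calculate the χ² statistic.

For a monohybrid cross between heterozygotes with complete dominance, the expected phenotypic ratio is 3:1.
Under the 3:1 hypothesis (Σ ratio = 4, N = 2945):
  black-coated: 2945 × 3/4 = 2208.75
  white-coated: 2945 × 1/4 = 736.25
χ² = Σ (O − E)² / E
  black-coated: (2304 − 2208.75)² / 2208.75 = 4.1076
  white-coated: (641 − 736.25)² / 736.25 = 12.3227
χ² = 4.1076 + 12.3227 = 16.4303 ≈ 16.430

16.430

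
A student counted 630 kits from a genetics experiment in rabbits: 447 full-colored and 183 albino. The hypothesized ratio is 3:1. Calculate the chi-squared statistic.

Under the 3:1 hypothesis (Σ ratio = 4, N = 630):
  full-colored: 630 × 3/4 = 472.5
  albino: 630 × 1/4 = 157.5
χ² = Σ (O − E)² / E
  full-colored: (447 − 472.5)² / 472.5 = 1.3762
  albino: (183 − 157.5)² / 157.5 = 4.1286
χ² = 1.3762 + 4.1286 = 5.5048 ≈ 5.505

5.505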